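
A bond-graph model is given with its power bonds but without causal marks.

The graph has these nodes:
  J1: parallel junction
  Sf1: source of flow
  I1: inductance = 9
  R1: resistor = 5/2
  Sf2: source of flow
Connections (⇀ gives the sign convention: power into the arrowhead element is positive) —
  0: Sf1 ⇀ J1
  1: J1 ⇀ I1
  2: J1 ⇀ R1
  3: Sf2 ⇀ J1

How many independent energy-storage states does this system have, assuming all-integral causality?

1  (I1 all integral)

#0 stroke at Sf1  (Sf1 fixes flow; stroke at Sf1)
#3 stroke at Sf2  (Sf2 (Sf) sets flow on bond)
#1 stroke at I1  (prefer integral on I1)
#2 stroke at J1  (only one effort-in slot at J1)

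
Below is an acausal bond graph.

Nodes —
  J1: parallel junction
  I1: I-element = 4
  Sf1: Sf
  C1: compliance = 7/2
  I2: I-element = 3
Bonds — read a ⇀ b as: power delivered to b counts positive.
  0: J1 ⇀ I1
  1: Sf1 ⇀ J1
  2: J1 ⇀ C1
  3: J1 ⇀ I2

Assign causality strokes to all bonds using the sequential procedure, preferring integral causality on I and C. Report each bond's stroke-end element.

bond 1 →Sf1  (source Sf1 imposes f)
bond 0 →I1  (I1: I, integral causality)
bond 2 →J1  (prefer integral on C1)
bond 3 →I2  (common-e at J1 fixed by 2)

#0 stroke→I1
#1 stroke→Sf1
#2 stroke→J1
#3 stroke→I2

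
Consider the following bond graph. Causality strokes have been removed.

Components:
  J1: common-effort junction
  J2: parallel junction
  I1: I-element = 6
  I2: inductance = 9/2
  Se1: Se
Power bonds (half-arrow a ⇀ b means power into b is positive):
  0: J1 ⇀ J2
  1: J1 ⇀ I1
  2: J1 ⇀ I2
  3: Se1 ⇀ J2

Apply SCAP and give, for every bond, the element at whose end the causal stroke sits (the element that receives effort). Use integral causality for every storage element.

b0 →J1
b1 →I1
b2 →I2
b3 →J2

β3 →J2  (Se1 (Se) sets effort on bond)
β0 →J1  (J2: bond 3 brought effort, rest push out)
β1 →I1  (0-jn J1 has e-setter on 0)
β2 →I2  (common-e at J1 fixed by 0)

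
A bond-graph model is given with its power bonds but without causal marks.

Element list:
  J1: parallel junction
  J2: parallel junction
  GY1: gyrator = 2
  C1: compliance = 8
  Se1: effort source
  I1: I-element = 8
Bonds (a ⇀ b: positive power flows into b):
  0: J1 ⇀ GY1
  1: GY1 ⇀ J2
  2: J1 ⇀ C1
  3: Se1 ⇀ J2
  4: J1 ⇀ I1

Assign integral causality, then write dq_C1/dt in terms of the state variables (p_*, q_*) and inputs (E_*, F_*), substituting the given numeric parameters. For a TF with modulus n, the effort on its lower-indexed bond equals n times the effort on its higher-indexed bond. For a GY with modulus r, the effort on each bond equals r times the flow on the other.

#3 |J2  (source Se1 imposes e)
#1 |GY1  (J2: bond 3 brought effort, rest push out)
#0 |GY1  (GY1: gyrator matches bond 1)
#2 |J1  (C1 integral (e out))
#4 |I1  (J1 effort already set via bond 2)

dq_C1/dt = -E_Se1/2 - p_I1/8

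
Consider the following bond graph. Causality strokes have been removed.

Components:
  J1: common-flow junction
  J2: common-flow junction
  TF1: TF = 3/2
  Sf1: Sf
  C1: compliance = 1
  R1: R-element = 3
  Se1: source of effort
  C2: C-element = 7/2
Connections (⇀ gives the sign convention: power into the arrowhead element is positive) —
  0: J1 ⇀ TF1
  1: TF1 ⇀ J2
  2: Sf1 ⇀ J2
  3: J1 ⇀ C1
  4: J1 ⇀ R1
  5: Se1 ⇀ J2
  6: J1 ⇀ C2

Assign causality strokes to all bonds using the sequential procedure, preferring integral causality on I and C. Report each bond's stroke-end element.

bond 2 stroke→Sf1  (source Sf1 imposes f)
bond 5 stroke→J2  (Se1: effort source, stroke at far end)
bond 1 stroke→J2  (common-f at J2 fixed by 2)
bond 0 stroke→TF1  (through TF1, causality passes straight; one stroke at TF1)
bond 3 stroke→J1  (J1 flow already set via bond 0)
bond 4 stroke→J1  (J1: bond 0 brought flow, rest push out)
bond 6 stroke→J1  (common-f at J1 fixed by 0)

β0 stroke at TF1
β1 stroke at J2
β2 stroke at Sf1
β3 stroke at J1
β4 stroke at J1
β5 stroke at J2
β6 stroke at J1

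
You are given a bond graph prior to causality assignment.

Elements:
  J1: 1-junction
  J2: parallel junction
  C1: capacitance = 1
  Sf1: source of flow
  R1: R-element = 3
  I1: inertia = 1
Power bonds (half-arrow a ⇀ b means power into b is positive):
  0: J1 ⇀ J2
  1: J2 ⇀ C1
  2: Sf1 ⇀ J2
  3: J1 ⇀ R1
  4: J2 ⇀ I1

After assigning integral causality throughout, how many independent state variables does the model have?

2  (C1, I1 all integral)

b2 →Sf1  (Sf1 fixes flow; stroke at Sf1)
b1 →J2  (C1 outputs effort q/C1)
b0 →J1  (0-jn J2 has e-setter on 1)
b4 →I1  (common-e at J2 fixed by 1)
b3 →R1  (closing 1-jn rule on J1)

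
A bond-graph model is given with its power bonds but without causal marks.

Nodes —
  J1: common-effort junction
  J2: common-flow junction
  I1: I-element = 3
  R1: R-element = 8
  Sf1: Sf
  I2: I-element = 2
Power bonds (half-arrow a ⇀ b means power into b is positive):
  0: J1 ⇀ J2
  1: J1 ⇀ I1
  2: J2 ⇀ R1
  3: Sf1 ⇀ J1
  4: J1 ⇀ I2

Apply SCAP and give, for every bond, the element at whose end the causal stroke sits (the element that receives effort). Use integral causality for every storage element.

bond 3 stroke at Sf1  (source Sf1 imposes f)
bond 1 stroke at I1  (I1: I, integral causality)
bond 4 stroke at I2  (prefer integral on I2)
bond 0 stroke at J1  (closing 0-jn rule on J1)
bond 2 stroke at J2  (common-f at J2 fixed by 0)

bond 0 →J1
bond 1 →I1
bond 2 →J2
bond 3 →Sf1
bond 4 →I2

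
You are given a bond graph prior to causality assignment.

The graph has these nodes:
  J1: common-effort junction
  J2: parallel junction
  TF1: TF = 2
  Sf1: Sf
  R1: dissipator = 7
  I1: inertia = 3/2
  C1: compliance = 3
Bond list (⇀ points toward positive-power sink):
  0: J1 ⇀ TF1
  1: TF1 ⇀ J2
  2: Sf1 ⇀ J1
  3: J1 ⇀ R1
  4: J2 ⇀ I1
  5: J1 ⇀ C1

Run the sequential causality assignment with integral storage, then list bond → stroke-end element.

β0 →TF1
β1 →J2
β2 →Sf1
β3 →R1
β4 →I1
β5 →J1

#2 |Sf1  (Sf1 fixes flow; stroke at Sf1)
#4 |I1  (prefer integral on I1)
#1 |J2  (only one effort-in slot at J2)
#0 |TF1  (through TF1, causality passes straight; one stroke at TF1)
#5 |J1  (C1 integral (e out))
#3 |R1  (J1 effort already set via bond 5)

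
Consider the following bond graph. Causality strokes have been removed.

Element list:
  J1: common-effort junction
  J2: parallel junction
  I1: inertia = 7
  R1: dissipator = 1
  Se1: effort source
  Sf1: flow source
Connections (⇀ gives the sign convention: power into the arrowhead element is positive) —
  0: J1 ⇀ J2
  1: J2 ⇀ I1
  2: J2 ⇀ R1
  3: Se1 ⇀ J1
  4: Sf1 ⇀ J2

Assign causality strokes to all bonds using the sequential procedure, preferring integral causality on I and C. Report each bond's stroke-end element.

#0 stroke→J2
#1 stroke→I1
#2 stroke→R1
#3 stroke→J1
#4 stroke→Sf1

b3 |J1  (Se1 (Se) sets effort on bond)
b4 |Sf1  (Sf1 fixes flow; stroke at Sf1)
b0 |J2  (J1 effort already set via bond 3)
b1 |I1  (J2: bond 0 brought effort, rest push out)
b2 |R1  (0-jn J2 has e-setter on 0)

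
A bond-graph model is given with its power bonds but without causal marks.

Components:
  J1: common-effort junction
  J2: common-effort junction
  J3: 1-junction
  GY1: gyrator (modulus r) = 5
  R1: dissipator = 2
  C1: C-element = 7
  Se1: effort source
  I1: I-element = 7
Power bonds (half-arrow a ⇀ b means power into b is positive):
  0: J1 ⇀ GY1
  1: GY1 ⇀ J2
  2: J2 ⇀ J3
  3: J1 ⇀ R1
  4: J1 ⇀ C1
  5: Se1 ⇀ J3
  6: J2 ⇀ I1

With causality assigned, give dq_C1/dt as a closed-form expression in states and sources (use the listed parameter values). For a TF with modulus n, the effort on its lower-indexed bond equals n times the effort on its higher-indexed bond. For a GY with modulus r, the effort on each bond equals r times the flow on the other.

b5 →J3  (Se1 (Se) sets effort on bond)
b2 →J2  (only one flow-in slot at J3)
b1 →GY1  (common-e at J2 fixed by 2)
b6 →I1  (0-jn J2 has e-setter on 2)
b0 →GY1  (GY1 both-in/both-out from 1)
b4 →J1  (C1: C, integral causality)
b3 →R1  (common-e at J1 fixed by 4)

dq_C1/dt = E_Se1/5 - q_C1/14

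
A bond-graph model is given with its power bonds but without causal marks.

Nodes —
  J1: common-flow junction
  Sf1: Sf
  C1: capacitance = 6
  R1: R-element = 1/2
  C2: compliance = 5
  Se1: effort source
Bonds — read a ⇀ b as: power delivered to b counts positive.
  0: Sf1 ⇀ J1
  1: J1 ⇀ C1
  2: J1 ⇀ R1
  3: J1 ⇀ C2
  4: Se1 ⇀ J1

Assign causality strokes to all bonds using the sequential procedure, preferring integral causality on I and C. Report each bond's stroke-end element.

bond 0 →Sf1
bond 1 →J1
bond 2 →J1
bond 3 →J1
bond 4 →J1

b0 |Sf1  (source Sf1 imposes f)
b4 |J1  (source Se1 imposes e)
b1 |J1  (common-f at J1 fixed by 0)
b2 |J1  (common-f at J1 fixed by 0)
b3 |J1  (J1 flow already set via bond 0)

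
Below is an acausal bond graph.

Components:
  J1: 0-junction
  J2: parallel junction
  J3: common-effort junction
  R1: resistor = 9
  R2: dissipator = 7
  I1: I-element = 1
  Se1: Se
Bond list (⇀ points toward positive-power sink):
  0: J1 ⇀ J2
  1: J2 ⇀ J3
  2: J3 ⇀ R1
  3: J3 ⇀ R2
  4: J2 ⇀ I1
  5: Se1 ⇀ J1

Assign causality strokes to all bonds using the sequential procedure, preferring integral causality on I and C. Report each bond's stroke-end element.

b0 stroke→J2
b1 stroke→J3
b2 stroke→R1
b3 stroke→R2
b4 stroke→I1
b5 stroke→J1

β5 stroke at J1  (Se1: effort source, stroke at far end)
β0 stroke at J2  (J1: bond 5 brought effort, rest push out)
β1 stroke at J3  (common-e at J2 fixed by 0)
β4 stroke at I1  (common-e at J2 fixed by 0)
β2 stroke at R1  (common-e at J3 fixed by 1)
β3 stroke at R2  (J3 effort already set via bond 1)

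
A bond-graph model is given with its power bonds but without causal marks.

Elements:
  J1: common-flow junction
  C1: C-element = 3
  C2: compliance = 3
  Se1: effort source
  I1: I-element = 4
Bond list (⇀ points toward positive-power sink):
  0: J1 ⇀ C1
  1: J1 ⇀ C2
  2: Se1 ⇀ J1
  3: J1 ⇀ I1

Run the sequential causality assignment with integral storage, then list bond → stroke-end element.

β2 →J1  (Se1 fixes effort; stroke away)
β0 →J1  (C1 integral (e out))
β1 →J1  (C2 integral (e out))
β3 →I1  (closing 1-jn rule on J1)

β0 stroke→J1
β1 stroke→J1
β2 stroke→J1
β3 stroke→I1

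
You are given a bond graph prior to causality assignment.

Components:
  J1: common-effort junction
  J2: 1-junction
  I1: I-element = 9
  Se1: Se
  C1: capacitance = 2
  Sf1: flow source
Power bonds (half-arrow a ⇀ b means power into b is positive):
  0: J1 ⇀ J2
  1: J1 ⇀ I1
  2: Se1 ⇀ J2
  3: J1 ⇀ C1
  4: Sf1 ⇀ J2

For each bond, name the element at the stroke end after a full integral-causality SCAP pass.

b2 stroke at J2  (Se1 (Se) sets effort on bond)
b4 stroke at Sf1  (source Sf1 imposes f)
b0 stroke at J2  (J2: bond 4 brought flow, rest push out)
b1 stroke at I1  (I1 integral (f out))
b3 stroke at J1  (J1 needs exactly one e-in)

β0 stroke at J2
β1 stroke at I1
β2 stroke at J2
β3 stroke at J1
β4 stroke at Sf1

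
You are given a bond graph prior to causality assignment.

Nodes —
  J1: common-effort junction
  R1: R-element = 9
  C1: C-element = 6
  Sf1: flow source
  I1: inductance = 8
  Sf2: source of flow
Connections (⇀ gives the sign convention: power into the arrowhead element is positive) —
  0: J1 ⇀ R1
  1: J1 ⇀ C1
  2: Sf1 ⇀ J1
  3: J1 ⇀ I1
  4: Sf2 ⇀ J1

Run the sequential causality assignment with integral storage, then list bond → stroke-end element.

#2 stroke→Sf1  (Sf1 fixes flow; stroke at Sf1)
#4 stroke→Sf2  (Sf2 fixes flow; stroke at Sf2)
#1 stroke→J1  (C1: C, integral causality)
#0 stroke→R1  (0-jn J1 has e-setter on 1)
#3 stroke→I1  (J1 effort already set via bond 1)

β0 →R1
β1 →J1
β2 →Sf1
β3 →I1
β4 →Sf2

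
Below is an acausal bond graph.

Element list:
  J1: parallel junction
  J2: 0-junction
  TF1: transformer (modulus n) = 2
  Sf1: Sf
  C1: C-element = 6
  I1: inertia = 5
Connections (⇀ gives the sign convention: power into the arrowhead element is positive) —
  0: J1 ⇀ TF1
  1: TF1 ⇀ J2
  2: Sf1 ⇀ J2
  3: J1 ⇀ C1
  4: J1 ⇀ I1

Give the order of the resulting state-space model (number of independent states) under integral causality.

2  (C1, I1 all integral)

#2 |Sf1  (source Sf1 imposes f)
#1 |J2  (closing 0-jn rule on J2)
#0 |TF1  (through TF1, causality passes straight; one stroke at TF1)
#3 |J1  (prefer integral on C1)
#4 |I1  (J1 effort already set via bond 3)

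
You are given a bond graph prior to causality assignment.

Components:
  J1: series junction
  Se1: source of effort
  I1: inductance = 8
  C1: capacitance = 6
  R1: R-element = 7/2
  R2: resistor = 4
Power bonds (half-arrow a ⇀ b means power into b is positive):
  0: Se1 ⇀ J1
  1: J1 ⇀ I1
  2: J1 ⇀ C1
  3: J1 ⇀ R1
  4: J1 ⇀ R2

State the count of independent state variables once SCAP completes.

2  (C1, I1 all integral)

b0 →J1  (Se1: effort source, stroke at far end)
b1 →I1  (I1 outputs flow p/I1)
b2 →J1  (1-jn J1 has f-setter on 1)
b3 →J1  (common-f at J1 fixed by 1)
b4 →J1  (1-jn J1 has f-setter on 1)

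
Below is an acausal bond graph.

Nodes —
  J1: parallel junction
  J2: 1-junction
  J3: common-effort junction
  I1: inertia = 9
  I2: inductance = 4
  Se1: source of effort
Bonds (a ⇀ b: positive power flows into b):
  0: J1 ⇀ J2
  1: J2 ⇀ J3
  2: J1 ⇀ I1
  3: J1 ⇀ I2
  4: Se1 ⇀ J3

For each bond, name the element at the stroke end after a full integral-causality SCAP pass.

bond 4 |J3  (Se1 (Se) sets effort on bond)
bond 1 |J2  (J3 effort already set via bond 4)
bond 0 |J1  (J2: last free bond brings flow in)
bond 2 |I1  (J1 effort already set via bond 0)
bond 3 |I2  (J1 effort already set via bond 0)

bond 0 →J1
bond 1 →J2
bond 2 →I1
bond 3 →I2
bond 4 →J3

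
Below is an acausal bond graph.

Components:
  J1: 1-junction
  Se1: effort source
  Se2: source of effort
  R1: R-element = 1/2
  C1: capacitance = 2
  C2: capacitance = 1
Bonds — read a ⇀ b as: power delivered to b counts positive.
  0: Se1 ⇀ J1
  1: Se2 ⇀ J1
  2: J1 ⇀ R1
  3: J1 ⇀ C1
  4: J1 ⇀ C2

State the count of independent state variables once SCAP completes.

#0 stroke at J1  (source Se1 imposes e)
#1 stroke at J1  (Se2 (Se) sets effort on bond)
#3 stroke at J1  (C1: C, integral causality)
#4 stroke at J1  (C2 outputs effort q/C2)
#2 stroke at R1  (J1: last free bond brings flow in)

2  (C1, C2 all integral)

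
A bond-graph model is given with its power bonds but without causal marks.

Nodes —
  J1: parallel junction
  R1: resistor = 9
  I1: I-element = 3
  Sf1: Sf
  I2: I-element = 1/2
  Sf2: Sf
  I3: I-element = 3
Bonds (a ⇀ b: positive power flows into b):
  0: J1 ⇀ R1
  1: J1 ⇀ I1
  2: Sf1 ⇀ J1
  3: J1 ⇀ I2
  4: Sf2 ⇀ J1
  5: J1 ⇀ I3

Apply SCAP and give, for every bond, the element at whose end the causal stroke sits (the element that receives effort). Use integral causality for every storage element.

b0 stroke at J1
b1 stroke at I1
b2 stroke at Sf1
b3 stroke at I2
b4 stroke at Sf2
b5 stroke at I3

β2 stroke at Sf1  (Sf1: flow source, stroke at near end)
β4 stroke at Sf2  (Sf2 (Sf) sets flow on bond)
β1 stroke at I1  (prefer integral on I1)
β3 stroke at I2  (I2: I, integral causality)
β5 stroke at I3  (I3 integral (f out))
β0 stroke at J1  (J1 needs exactly one e-in)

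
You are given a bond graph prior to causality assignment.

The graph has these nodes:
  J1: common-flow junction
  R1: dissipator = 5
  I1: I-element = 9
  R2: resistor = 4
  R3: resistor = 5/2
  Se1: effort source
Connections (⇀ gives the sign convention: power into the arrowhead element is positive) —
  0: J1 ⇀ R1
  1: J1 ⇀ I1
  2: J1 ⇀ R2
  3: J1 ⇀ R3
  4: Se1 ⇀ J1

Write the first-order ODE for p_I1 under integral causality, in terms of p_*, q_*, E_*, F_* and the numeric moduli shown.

dp_I1/dt = E_Se1 - 23*p_I1/18

bond 4 stroke at J1  (Se1 (Se) sets effort on bond)
bond 1 stroke at I1  (I1 integral (f out))
bond 0 stroke at J1  (common-f at J1 fixed by 1)
bond 2 stroke at J1  (J1: bond 1 brought flow, rest push out)
bond 3 stroke at J1  (common-f at J1 fixed by 1)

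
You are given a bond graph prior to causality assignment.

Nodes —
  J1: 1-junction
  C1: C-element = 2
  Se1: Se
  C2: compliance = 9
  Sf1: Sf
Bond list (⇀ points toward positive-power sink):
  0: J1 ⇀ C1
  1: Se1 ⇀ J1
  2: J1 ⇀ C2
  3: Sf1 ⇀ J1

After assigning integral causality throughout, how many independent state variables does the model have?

2  (C1, C2 all integral)

#1 stroke→J1  (source Se1 imposes e)
#3 stroke→Sf1  (Sf1: flow source, stroke at near end)
#0 stroke→J1  (1-jn J1 has f-setter on 3)
#2 stroke→J1  (1-jn J1 has f-setter on 3)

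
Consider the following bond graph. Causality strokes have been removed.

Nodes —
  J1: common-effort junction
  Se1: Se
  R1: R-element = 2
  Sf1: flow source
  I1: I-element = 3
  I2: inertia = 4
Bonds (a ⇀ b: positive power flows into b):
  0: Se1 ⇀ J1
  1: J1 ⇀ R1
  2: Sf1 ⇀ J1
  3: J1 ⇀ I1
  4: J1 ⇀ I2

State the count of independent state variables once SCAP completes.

bond 0 stroke at J1  (Se1 (Se) sets effort on bond)
bond 2 stroke at Sf1  (source Sf1 imposes f)
bond 1 stroke at R1  (0-jn J1 has e-setter on 0)
bond 3 stroke at I1  (J1: bond 0 brought effort, rest push out)
bond 4 stroke at I2  (J1: bond 0 brought effort, rest push out)

2  (I1, I2 all integral)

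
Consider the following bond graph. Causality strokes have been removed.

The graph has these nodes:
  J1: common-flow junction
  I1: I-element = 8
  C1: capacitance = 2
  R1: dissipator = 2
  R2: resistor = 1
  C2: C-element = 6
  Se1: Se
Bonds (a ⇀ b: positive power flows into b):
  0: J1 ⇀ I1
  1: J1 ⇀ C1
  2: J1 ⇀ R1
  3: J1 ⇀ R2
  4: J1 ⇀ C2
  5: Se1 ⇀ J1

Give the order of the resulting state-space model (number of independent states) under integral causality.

3  (C1, C2, I1 all integral)

b5 stroke at J1  (Se1 (Se) sets effort on bond)
b0 stroke at I1  (I1: I, integral causality)
b1 stroke at J1  (J1: bond 0 brought flow, rest push out)
b2 stroke at J1  (common-f at J1 fixed by 0)
b3 stroke at J1  (J1: bond 0 brought flow, rest push out)
b4 stroke at J1  (1-jn J1 has f-setter on 0)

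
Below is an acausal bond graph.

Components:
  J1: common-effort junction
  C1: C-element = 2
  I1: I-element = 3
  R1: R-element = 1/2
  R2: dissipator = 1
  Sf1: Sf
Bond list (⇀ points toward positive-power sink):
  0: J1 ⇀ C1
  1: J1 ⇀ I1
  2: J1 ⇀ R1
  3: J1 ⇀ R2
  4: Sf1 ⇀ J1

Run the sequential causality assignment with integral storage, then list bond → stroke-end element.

b0 stroke→J1
b1 stroke→I1
b2 stroke→R1
b3 stroke→R2
b4 stroke→Sf1

b4 stroke→Sf1  (Sf1: flow source, stroke at near end)
b0 stroke→J1  (C1 outputs effort q/C1)
b1 stroke→I1  (J1 effort already set via bond 0)
b2 stroke→R1  (J1 effort already set via bond 0)
b3 stroke→R2  (J1 effort already set via bond 0)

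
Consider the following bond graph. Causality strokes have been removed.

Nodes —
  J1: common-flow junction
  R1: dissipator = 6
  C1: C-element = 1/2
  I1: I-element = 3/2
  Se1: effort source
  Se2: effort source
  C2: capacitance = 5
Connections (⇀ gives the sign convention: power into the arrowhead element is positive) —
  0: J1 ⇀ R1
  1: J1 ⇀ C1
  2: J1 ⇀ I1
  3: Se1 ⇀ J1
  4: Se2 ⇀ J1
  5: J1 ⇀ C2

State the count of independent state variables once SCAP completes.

#3 |J1  (Se1 fixes effort; stroke away)
#4 |J1  (source Se2 imposes e)
#1 |J1  (C1 outputs effort q/C1)
#2 |I1  (I1 outputs flow p/I1)
#0 |J1  (common-f at J1 fixed by 2)
#5 |J1  (J1 flow already set via bond 2)

3  (C1, C2, I1 all integral)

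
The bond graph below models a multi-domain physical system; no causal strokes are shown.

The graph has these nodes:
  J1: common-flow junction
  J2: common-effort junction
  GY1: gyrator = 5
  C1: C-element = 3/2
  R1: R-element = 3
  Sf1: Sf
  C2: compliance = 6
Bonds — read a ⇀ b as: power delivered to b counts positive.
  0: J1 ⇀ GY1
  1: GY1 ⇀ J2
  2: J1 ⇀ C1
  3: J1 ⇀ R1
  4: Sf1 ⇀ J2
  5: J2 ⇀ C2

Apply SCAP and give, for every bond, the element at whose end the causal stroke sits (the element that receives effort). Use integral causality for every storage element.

#0 stroke at GY1
#1 stroke at GY1
#2 stroke at J1
#3 stroke at J1
#4 stroke at Sf1
#5 stroke at J2

β4 →Sf1  (source Sf1 imposes f)
β2 →J1  (prefer integral on C1)
β5 →J2  (C2 outputs effort q/C2)
β1 →GY1  (J2: bond 5 brought effort, rest push out)
β0 →GY1  (GY1: gyrator matches bond 1)
β3 →J1  (J1: bond 0 brought flow, rest push out)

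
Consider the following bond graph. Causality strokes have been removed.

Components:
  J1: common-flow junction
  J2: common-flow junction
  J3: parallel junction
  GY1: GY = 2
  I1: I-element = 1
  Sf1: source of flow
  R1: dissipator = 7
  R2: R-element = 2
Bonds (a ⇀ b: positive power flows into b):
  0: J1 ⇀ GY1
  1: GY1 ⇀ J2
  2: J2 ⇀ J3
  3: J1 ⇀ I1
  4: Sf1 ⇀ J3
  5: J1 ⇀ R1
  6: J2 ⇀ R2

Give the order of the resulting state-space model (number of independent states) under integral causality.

bond 4 →Sf1  (source Sf1 imposes f)
bond 2 →J3  (only one effort-in slot at J3)
bond 1 →J2  (J2 flow already set via bond 2)
bond 6 →J2  (1-jn J2 has f-setter on 2)
bond 0 →J1  (GY1: gyrator matches bond 1)
bond 3 →I1  (I1: I, integral causality)
bond 5 →J1  (J1 flow already set via bond 3)

1  (I1 all integral)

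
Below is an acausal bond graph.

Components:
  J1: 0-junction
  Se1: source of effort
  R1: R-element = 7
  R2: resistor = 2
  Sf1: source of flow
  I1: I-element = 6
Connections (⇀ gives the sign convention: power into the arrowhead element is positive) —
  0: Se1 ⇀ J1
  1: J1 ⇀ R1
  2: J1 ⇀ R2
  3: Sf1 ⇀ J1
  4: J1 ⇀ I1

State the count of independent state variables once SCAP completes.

1  (I1 all integral)

#0 |J1  (Se1 (Se) sets effort on bond)
#3 |Sf1  (Sf1 (Sf) sets flow on bond)
#1 |R1  (J1 effort already set via bond 0)
#2 |R2  (0-jn J1 has e-setter on 0)
#4 |I1  (0-jn J1 has e-setter on 0)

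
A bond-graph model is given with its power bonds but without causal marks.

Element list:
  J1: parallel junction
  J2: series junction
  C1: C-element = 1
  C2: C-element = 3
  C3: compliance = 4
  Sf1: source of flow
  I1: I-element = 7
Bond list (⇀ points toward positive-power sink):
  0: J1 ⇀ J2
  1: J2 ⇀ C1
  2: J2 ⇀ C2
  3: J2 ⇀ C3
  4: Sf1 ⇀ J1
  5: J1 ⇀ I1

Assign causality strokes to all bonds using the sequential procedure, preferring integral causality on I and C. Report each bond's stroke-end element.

b0 →J1
b1 →J2
b2 →J2
b3 →J2
b4 →Sf1
b5 →I1

#4 stroke→Sf1  (Sf1 fixes flow; stroke at Sf1)
#1 stroke→J2  (prefer integral on C1)
#2 stroke→J2  (C2 integral (e out))
#3 stroke→J2  (prefer integral on C3)
#0 stroke→J1  (J2 needs exactly one f-in)
#5 stroke→I1  (J1 effort already set via bond 0)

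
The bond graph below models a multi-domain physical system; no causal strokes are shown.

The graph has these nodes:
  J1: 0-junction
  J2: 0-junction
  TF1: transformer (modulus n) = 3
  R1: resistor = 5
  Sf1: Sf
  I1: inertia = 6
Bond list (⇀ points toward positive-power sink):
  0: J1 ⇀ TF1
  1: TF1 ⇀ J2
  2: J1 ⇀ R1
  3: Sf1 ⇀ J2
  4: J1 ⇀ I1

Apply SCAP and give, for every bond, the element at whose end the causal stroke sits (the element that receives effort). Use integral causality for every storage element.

bond 3 →Sf1  (Sf1: flow source, stroke at near end)
bond 1 →J2  (closing 0-jn rule on J2)
bond 0 →TF1  (TF TF1: opposite of bond 1)
bond 4 →I1  (I1 outputs flow p/I1)
bond 2 →J1  (only one effort-in slot at J1)

b0 stroke→TF1
b1 stroke→J2
b2 stroke→J1
b3 stroke→Sf1
b4 stroke→I1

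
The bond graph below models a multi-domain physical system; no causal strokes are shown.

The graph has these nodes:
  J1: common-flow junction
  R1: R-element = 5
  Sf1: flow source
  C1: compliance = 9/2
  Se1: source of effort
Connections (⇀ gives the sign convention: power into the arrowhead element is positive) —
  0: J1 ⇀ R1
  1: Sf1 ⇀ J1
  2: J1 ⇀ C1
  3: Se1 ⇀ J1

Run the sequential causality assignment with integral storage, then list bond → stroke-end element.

b1 stroke at Sf1  (Sf1: flow source, stroke at near end)
b3 stroke at J1  (source Se1 imposes e)
b0 stroke at J1  (J1: bond 1 brought flow, rest push out)
b2 stroke at J1  (common-f at J1 fixed by 1)

β0 →J1
β1 →Sf1
β2 →J1
β3 →J1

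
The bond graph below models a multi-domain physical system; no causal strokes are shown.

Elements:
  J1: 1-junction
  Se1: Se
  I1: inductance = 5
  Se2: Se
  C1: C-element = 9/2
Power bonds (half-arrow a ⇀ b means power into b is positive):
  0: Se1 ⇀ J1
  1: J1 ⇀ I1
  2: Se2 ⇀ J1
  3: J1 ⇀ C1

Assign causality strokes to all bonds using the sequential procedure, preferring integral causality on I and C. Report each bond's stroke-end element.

bond 0 stroke at J1  (Se1 fixes effort; stroke away)
bond 2 stroke at J1  (source Se2 imposes e)
bond 1 stroke at I1  (I1 integral (f out))
bond 3 stroke at J1  (J1: bond 1 brought flow, rest push out)

b0 stroke at J1
b1 stroke at I1
b2 stroke at J1
b3 stroke at J1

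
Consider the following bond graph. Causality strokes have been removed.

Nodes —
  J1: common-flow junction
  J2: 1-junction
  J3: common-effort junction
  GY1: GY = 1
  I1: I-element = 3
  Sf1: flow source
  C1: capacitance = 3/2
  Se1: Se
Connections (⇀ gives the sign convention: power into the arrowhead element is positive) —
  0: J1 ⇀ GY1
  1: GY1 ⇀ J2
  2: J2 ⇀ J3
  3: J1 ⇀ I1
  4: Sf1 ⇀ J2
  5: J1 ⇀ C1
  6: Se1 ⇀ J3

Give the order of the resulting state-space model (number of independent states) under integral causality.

b4 stroke at Sf1  (Sf1 (Sf) sets flow on bond)
b6 stroke at J3  (source Se1 imposes e)
b1 stroke at J2  (J2 flow already set via bond 4)
b2 stroke at J2  (common-f at J2 fixed by 4)
b0 stroke at J1  (GY1 both-in/both-out from 1)
b3 stroke at I1  (I1 outputs flow p/I1)
b5 stroke at J1  (common-f at J1 fixed by 3)

2  (C1, I1 all integral)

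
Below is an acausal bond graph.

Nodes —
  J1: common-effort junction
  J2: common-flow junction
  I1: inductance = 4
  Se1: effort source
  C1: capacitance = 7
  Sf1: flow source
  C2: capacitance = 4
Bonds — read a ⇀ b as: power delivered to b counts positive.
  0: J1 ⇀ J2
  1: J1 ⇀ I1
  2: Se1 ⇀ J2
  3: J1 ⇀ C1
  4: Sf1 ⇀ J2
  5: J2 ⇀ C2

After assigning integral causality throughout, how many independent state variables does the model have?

β2 stroke at J2  (Se1 fixes effort; stroke away)
β4 stroke at Sf1  (Sf1: flow source, stroke at near end)
β0 stroke at J2  (J2 flow already set via bond 4)
β5 stroke at J2  (J2: bond 4 brought flow, rest push out)
β1 stroke at I1  (prefer integral on I1)
β3 stroke at J1  (J1: last free bond brings effort in)

3  (C1, C2, I1 all integral)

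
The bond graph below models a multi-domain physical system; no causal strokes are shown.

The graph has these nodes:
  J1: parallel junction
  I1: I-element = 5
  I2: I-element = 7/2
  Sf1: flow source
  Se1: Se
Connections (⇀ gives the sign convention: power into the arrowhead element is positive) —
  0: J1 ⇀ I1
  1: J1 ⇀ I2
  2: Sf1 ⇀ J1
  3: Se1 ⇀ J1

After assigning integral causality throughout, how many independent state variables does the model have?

2  (I1, I2 all integral)

#2 |Sf1  (Sf1 (Sf) sets flow on bond)
#3 |J1  (Se1 fixes effort; stroke away)
#0 |I1  (0-jn J1 has e-setter on 3)
#1 |I2  (common-e at J1 fixed by 3)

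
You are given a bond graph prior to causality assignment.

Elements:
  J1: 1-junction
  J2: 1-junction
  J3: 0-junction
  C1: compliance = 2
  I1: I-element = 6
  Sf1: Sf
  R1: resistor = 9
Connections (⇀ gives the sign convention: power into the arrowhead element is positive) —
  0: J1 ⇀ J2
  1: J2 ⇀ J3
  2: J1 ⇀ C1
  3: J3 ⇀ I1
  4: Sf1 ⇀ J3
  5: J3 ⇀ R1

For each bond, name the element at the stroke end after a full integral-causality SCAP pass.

b0 |J2
b1 |J3
b2 |J1
b3 |I1
b4 |Sf1
b5 |R1

b4 |Sf1  (source Sf1 imposes f)
b2 |J1  (C1: C, integral causality)
b0 |J2  (J1: last free bond brings flow in)
b1 |J3  (J2: last free bond brings flow in)
b3 |I1  (J3 effort already set via bond 1)
b5 |R1  (J3: bond 1 brought effort, rest push out)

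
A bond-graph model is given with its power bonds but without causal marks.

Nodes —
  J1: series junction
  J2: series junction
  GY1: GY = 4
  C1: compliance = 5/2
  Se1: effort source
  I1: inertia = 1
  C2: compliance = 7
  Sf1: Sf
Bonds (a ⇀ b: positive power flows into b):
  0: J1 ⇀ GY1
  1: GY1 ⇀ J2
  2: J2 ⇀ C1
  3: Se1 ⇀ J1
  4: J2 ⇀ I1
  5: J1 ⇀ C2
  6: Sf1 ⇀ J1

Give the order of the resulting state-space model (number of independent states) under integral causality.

β3 →J1  (source Se1 imposes e)
β6 →Sf1  (source Sf1 imposes f)
β0 →J1  (J1: bond 6 brought flow, rest push out)
β5 →J1  (1-jn J1 has f-setter on 6)
β1 →J2  (GY1: gyrator matches bond 0)
β2 →J2  (C1 integral (e out))
β4 →I1  (J2: last free bond brings flow in)

3  (C1, C2, I1 all integral)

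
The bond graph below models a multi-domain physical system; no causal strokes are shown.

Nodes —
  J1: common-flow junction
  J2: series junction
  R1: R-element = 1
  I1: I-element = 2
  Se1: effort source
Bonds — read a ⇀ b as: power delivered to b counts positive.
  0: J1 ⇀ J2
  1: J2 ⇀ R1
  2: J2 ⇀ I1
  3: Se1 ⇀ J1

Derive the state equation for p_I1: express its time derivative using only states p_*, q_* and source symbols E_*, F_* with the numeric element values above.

b3 stroke→J1  (source Se1 imposes e)
b0 stroke→J2  (J1: last free bond brings flow in)
b2 stroke→I1  (I1: I, integral causality)
b1 stroke→J2  (common-f at J2 fixed by 2)

dp_I1/dt = E_Se1 - p_I1/2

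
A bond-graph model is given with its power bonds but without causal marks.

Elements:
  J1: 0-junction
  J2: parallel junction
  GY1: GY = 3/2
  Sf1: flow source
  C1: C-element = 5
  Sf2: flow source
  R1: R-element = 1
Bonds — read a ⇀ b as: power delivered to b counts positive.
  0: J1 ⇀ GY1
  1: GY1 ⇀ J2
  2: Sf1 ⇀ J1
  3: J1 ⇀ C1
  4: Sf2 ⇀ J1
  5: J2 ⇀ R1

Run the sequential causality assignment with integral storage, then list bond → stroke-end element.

bond 2 →Sf1  (Sf1 fixes flow; stroke at Sf1)
bond 4 →Sf2  (Sf2: flow source, stroke at near end)
bond 3 →J1  (C1: C, integral causality)
bond 0 →GY1  (J1 effort already set via bond 3)
bond 1 →GY1  (GY GY1: same side as bond 0)
bond 5 →J2  (J2 needs exactly one e-in)

bond 0 stroke→GY1
bond 1 stroke→GY1
bond 2 stroke→Sf1
bond 3 stroke→J1
bond 4 stroke→Sf2
bond 5 stroke→J2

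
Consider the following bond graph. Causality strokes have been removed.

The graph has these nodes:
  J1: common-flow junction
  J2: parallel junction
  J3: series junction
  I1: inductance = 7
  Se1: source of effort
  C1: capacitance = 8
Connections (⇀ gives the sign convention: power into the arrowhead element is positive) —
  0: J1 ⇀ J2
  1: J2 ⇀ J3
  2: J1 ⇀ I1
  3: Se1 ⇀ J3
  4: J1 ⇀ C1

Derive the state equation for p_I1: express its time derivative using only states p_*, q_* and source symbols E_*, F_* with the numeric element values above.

dp_I1/dt = E_Se1 - q_C1/8

β3 stroke at J3  (source Se1 imposes e)
β1 stroke at J2  (closing 1-jn rule on J3)
β0 stroke at J1  (J2: bond 1 brought effort, rest push out)
β2 stroke at I1  (I1 integral (f out))
β4 stroke at J1  (common-f at J1 fixed by 2)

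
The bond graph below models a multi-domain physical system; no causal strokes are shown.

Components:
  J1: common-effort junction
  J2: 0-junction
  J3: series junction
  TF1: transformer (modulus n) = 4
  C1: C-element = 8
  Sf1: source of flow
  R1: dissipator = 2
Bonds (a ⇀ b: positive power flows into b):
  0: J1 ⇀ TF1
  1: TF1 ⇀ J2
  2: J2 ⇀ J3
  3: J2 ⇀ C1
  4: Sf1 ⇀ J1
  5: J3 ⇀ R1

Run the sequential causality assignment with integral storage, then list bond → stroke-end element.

bond 0 |J1
bond 1 |TF1
bond 2 |J3
bond 3 |J2
bond 4 |Sf1
bond 5 |R1

β4 |Sf1  (Sf1 (Sf) sets flow on bond)
β0 |J1  (J1: last free bond brings effort in)
β1 |TF1  (TF TF1: opposite of bond 0)
β3 |J2  (C1: C, integral causality)
β2 |J3  (0-jn J2 has e-setter on 3)
β5 |R1  (closing 1-jn rule on J3)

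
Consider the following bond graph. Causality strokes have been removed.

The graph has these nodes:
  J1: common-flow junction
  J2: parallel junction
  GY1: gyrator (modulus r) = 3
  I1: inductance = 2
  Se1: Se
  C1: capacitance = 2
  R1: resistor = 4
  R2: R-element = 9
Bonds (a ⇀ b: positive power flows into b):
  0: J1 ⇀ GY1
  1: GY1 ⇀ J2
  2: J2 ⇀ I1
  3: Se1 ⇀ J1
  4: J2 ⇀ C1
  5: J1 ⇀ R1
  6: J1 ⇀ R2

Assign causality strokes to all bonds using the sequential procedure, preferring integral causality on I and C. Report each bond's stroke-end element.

bond 3 →J1  (source Se1 imposes e)
bond 2 →I1  (prefer integral on I1)
bond 4 →J2  (prefer integral on C1)
bond 1 →GY1  (common-e at J2 fixed by 4)
bond 0 →GY1  (GY GY1: same side as bond 1)
bond 5 →J1  (1-jn J1 has f-setter on 0)
bond 6 →J1  (J1 flow already set via bond 0)

β0 |GY1
β1 |GY1
β2 |I1
β3 |J1
β4 |J2
β5 |J1
β6 |J1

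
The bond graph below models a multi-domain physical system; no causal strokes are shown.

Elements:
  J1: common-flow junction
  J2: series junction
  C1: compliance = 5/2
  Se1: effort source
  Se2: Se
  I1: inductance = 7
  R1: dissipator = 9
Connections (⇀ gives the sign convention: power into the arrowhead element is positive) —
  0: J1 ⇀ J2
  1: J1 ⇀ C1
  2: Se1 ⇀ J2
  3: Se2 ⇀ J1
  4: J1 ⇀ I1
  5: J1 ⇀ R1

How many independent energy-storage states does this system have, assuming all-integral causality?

2  (C1, I1 all integral)

b2 stroke→J2  (Se1 fixes effort; stroke away)
b3 stroke→J1  (Se2: effort source, stroke at far end)
b0 stroke→J1  (only one flow-in slot at J2)
b1 stroke→J1  (C1 integral (e out))
b4 stroke→I1  (I1: I, integral causality)
b5 stroke→J1  (J1 flow already set via bond 4)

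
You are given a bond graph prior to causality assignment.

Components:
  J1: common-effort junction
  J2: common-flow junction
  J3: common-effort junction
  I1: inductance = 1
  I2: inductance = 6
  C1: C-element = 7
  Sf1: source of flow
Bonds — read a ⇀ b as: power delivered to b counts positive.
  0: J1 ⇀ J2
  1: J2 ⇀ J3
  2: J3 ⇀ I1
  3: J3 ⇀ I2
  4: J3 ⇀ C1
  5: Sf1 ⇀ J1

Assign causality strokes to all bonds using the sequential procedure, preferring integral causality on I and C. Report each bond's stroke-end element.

β5 →Sf1  (Sf1 (Sf) sets flow on bond)
β0 →J1  (J1 needs exactly one e-in)
β1 →J2  (J2: bond 0 brought flow, rest push out)
β2 →I1  (I1 outputs flow p/I1)
β3 →I2  (I2: I, integral causality)
β4 →J3  (closing 0-jn rule on J3)

β0 stroke at J1
β1 stroke at J2
β2 stroke at I1
β3 stroke at I2
β4 stroke at J3
β5 stroke at Sf1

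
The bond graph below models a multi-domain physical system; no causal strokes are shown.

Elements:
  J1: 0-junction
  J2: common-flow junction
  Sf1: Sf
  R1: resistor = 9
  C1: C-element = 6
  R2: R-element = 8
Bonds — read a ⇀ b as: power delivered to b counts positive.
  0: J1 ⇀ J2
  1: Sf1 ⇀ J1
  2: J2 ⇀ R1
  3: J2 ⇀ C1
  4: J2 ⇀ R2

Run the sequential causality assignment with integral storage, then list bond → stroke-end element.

b1 stroke at Sf1  (Sf1: flow source, stroke at near end)
b0 stroke at J1  (J1 needs exactly one e-in)
b2 stroke at J2  (common-f at J2 fixed by 0)
b3 stroke at J2  (common-f at J2 fixed by 0)
b4 stroke at J2  (1-jn J2 has f-setter on 0)

b0 |J1
b1 |Sf1
b2 |J2
b3 |J2
b4 |J2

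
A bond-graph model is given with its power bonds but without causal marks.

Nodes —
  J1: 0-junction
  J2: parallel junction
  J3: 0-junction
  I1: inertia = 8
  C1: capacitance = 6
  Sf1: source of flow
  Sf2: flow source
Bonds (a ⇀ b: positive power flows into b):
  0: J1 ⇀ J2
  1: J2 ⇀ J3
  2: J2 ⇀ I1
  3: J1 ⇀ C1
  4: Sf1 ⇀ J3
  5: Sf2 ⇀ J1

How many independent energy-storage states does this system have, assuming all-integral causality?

#4 |Sf1  (Sf1 (Sf) sets flow on bond)
#5 |Sf2  (Sf2 (Sf) sets flow on bond)
#1 |J3  (closing 0-jn rule on J3)
#2 |I1  (prefer integral on I1)
#0 |J2  (closing 0-jn rule on J2)
#3 |J1  (J1: last free bond brings effort in)

2  (C1, I1 all integral)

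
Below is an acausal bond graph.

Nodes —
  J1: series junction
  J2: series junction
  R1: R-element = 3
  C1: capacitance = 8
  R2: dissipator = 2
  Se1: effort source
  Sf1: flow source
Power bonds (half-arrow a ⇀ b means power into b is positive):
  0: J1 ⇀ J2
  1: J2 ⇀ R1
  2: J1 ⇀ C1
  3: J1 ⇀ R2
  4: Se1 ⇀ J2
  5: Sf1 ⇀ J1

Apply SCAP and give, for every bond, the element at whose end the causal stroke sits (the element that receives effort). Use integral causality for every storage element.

β4 →J2  (Se1 (Se) sets effort on bond)
β5 →Sf1  (Sf1 fixes flow; stroke at Sf1)
β0 →J1  (J1 flow already set via bond 5)
β2 →J1  (J1: bond 5 brought flow, rest push out)
β3 →J1  (1-jn J1 has f-setter on 5)
β1 →J2  (J2 flow already set via bond 0)

β0 →J1
β1 →J2
β2 →J1
β3 →J1
β4 →J2
β5 →Sf1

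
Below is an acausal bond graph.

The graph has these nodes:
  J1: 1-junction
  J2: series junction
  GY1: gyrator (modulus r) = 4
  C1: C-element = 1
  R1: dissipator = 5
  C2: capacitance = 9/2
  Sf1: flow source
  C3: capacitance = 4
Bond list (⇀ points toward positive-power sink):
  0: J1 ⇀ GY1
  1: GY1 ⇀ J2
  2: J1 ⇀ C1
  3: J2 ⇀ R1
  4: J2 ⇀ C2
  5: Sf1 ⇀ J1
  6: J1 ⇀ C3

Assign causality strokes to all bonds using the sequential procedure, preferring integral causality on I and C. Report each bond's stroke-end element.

#5 →Sf1  (source Sf1 imposes f)
#0 →J1  (1-jn J1 has f-setter on 5)
#2 →J1  (J1: bond 5 brought flow, rest push out)
#6 →J1  (common-f at J1 fixed by 5)
#1 →J2  (through GY1, causality inverts; strokes same side of GY1)
#4 →J2  (prefer integral on C2)
#3 →R1  (J2 needs exactly one f-in)

#0 |J1
#1 |J2
#2 |J1
#3 |R1
#4 |J2
#5 |Sf1
#6 |J1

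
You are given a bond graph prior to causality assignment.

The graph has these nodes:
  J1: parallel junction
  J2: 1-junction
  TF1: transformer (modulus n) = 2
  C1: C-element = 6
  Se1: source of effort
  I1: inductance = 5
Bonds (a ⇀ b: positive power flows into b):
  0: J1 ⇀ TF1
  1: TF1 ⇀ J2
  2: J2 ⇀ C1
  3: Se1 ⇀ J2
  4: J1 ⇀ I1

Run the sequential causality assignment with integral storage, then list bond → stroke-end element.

#3 stroke→J2  (Se1 (Se) sets effort on bond)
#2 stroke→J2  (prefer integral on C1)
#1 stroke→TF1  (J2: last free bond brings flow in)
#0 stroke→J1  (TF1 one-in-one-out from 1)
#4 stroke→I1  (J1: bond 0 brought effort, rest push out)

bond 0 stroke→J1
bond 1 stroke→TF1
bond 2 stroke→J2
bond 3 stroke→J2
bond 4 stroke→I1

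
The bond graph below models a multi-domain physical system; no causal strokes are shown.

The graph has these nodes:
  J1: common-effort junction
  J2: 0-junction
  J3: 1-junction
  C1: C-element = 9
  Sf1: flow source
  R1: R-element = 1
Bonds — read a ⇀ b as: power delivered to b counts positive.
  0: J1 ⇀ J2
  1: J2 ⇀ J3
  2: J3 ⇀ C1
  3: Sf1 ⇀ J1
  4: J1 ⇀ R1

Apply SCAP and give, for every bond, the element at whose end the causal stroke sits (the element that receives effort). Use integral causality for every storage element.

β3 |Sf1  (Sf1 (Sf) sets flow on bond)
β2 |J3  (prefer integral on C1)
β1 |J2  (only one flow-in slot at J3)
β0 |J1  (common-e at J2 fixed by 1)
β4 |R1  (J1: bond 0 brought effort, rest push out)

#0 stroke→J1
#1 stroke→J2
#2 stroke→J3
#3 stroke→Sf1
#4 stroke→R1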